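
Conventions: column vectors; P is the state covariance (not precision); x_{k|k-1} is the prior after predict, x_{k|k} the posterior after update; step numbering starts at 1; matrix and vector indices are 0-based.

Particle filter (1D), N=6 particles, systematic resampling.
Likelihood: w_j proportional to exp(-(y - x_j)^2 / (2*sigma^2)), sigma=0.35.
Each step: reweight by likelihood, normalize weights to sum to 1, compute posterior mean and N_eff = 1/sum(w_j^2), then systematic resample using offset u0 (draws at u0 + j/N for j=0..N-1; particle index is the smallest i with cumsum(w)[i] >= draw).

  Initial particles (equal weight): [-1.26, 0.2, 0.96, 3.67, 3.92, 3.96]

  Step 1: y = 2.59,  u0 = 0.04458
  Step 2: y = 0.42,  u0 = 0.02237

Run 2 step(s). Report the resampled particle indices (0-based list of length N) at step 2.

step 1: w=[0.0000, 0.0000, 0.0020, 0.8750, 0.0748, 0.0481]  mean=3.6973  Neff=1.2926  idx=[3, 3, 3, 3, 3, 4]
step 2: w=[0.2000, 0.2000, 0.2000, 0.2000, 0.2000, 0.0002]  mean=3.6701  Neff=5.0020  idx=[0, 0, 1, 2, 3, 4]

resampled_idx = [0, 0, 1, 2, 3, 4]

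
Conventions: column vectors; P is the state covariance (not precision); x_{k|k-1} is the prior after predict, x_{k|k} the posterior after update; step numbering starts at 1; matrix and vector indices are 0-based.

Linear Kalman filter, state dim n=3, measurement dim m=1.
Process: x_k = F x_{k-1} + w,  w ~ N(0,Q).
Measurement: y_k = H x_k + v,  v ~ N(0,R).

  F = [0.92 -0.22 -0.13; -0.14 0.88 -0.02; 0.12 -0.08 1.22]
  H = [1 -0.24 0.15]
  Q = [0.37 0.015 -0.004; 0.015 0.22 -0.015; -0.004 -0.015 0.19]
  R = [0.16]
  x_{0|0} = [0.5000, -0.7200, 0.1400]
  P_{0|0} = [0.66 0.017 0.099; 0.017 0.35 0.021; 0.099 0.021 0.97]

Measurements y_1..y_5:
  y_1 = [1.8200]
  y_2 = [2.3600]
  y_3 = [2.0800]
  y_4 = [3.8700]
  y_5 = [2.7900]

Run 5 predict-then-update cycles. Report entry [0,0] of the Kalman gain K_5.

K[0,0] = 0.8388

step 1: x^-=[0.6002, -0.7064, 0.2884]  P^-=[0.9326 -0.1233 0.0236; -0.1233 0.5000 -0.0670; 0.0236 -0.0670 1.6701]  S=[1.2301]  K=[0.7851; -0.2060; 0.2359]  nu=[1.0070]  x^+=[1.3908, -0.9138, 0.5260]  P^+=[0.1744 0.0756 -0.2042; 0.0756 0.4478 -0.0072; -0.2042 -0.0072 1.6016]
step 2: x^-=[1.4122, -1.0094, 0.8817]  P^-=[0.5842 -0.0256 -0.4626; -0.0256 0.5513 -0.0521; -0.4626 -0.0521 2.5193]  S=[0.7099]  K=[0.7338; -0.2335; -0.1017]  nu=[0.5733]  x^+=[1.8329, -1.1432, 0.8234]  P^+=[0.2019 0.0960 -0.4096; 0.0960 0.5126 -0.0689; -0.4096 -0.0689 2.5120]
step 3: x^-=[1.8307, -1.2791, 1.3160]  P^-=[0.6633 -0.0154 -0.8163; -0.0154 0.5984 -0.1077; -0.8163 -0.1077 3.8267]  S=[0.7141]  K=[0.7625; -0.2453; -0.3030]  nu=[-0.2551]  x^+=[1.6362, -1.2166, 1.3933]  P^+=[0.2481 0.1182 -0.6512; 0.1182 0.5555 -0.1608; -0.6512 -0.1608 3.7611]
step 4: x^-=[1.5918, -1.3275, 1.9934]  P^-=[0.7691 0.0024 -1.2545; 0.0024 0.6294 -0.1963; -1.2545 -0.1963 5.6336]  S=[0.7288]  K=[0.7964; -0.2443; -0.4972]  nu=[1.6606]  x^+=[2.9143, -1.7332, 1.1679]  P^+=[0.3069 0.1443 -0.9659; 0.1443 0.5859 -0.2849; -0.9659 -0.2849 5.4535]
step 5: x^-=[2.9106, -1.9566, 1.9132]  P^-=[0.9067 0.0290 -1.8348; 0.0290 0.6510 -0.3166; -1.8348 -0.3166 8.0852]  S=[0.7445]  K=[0.8388; -0.2347; -0.7333]  nu=[-0.8772]  x^+=[2.1749, -1.7507, 2.5564]  P^+=[0.3829 0.1756 -1.3768; 0.1756 0.6100 -0.4448; -1.3768 -0.4448 7.6848]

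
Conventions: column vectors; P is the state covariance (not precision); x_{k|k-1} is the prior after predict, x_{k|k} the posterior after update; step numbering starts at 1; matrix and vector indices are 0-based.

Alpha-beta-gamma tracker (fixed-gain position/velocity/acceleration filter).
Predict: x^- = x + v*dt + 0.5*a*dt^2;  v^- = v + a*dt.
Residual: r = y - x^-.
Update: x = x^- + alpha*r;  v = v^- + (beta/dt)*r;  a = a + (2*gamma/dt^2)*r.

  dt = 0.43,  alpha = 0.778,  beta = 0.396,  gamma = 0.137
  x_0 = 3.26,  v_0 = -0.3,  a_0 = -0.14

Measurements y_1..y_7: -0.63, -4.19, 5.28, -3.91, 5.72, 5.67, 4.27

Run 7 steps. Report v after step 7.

v_post = 7.8877

step 1: x_pred=3.1181  r=-3.7481  x^+=0.2021  v^+=-3.8119  a^+=-5.6942
step 2: x_pred=-1.9635  r=-2.2265  x^+=-3.6957  v^+=-8.3109  a^+=-8.9936
step 3: x_pred=-8.1008  r=13.3808  x^+=2.3095  v^+=0.1447  a^+=10.8352
step 4: x_pred=3.3734  r=-7.2834  x^+=-2.2931  v^+=-1.9037  a^+=0.0421
step 5: x_pred=-3.1078  r=8.8278  x^+=3.7602  v^+=6.2442  a^+=13.1238
step 6: x_pred=7.6585  r=-1.9885  x^+=6.1115  v^+=10.0561  a^+=10.1770
step 7: x_pred=11.3765  r=-7.1065  x^+=5.8476  v^+=7.8877  a^+=-0.3539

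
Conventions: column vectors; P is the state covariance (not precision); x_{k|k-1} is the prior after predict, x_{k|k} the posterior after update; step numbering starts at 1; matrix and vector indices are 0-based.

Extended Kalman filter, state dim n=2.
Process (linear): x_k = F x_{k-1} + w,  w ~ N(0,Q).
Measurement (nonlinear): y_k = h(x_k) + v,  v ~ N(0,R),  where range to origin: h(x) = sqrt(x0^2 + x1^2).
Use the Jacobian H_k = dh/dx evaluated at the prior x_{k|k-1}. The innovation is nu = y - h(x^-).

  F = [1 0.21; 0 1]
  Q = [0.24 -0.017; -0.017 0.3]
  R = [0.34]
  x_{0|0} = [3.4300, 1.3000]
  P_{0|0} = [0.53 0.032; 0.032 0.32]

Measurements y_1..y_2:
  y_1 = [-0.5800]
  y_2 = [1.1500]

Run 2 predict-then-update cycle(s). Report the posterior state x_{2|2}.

step 1: x^-=[3.7030, 1.3000]  P^-=[0.7976 0.0822; 0.0822 0.6200]  H_jac=[0.9435 0.3312]  S=[1.1695]  K=[0.6668; 0.2419]  nu=[-4.5046]  x^+=[0.6995, 0.2102]  P^+=[0.2776 -0.1065; -0.1065 0.5515]
step 2: x^-=[0.7436, 0.2102]  P^-=[0.4973 -0.0076; -0.0076 0.8515]  H_jac=[0.9623 0.2720]  S=[0.8595]  K=[0.5543; 0.2609]  nu=[0.3772]  x^+=[0.9527, 0.3086]  P^+=[0.2332 -0.1319; -0.1319 0.7930]

x_post = [0.9527, 0.3086]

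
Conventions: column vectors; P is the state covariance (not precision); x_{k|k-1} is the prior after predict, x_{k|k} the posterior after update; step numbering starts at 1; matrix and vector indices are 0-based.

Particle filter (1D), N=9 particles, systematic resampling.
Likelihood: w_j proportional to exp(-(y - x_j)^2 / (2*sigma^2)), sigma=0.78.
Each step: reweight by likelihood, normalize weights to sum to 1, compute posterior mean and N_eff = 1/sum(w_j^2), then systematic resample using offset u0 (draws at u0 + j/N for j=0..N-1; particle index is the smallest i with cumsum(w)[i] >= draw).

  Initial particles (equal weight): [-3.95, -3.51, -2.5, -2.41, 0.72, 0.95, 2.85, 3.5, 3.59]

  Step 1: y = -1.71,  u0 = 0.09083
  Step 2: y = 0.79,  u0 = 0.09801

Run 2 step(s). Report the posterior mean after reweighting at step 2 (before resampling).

post_mean = -2.4398

step 1: w=[0.0119, 0.0511, 0.4390, 0.4901, 0.0057, 0.0022, 0.0000, 0.0000, 0.0000]  mean=-2.4988  Neff=2.2952  idx=[2, 2, 2, 2, 3, 3, 3, 3, 3]
step 2: w=[0.0828, 0.0828, 0.0828, 0.0828, 0.1338, 0.1338, 0.1338, 0.1338, 0.1338]  mean=-2.4398  Neff=8.5550  idx=[1, 2, 3, 4, 5, 6, 7, 8, 8]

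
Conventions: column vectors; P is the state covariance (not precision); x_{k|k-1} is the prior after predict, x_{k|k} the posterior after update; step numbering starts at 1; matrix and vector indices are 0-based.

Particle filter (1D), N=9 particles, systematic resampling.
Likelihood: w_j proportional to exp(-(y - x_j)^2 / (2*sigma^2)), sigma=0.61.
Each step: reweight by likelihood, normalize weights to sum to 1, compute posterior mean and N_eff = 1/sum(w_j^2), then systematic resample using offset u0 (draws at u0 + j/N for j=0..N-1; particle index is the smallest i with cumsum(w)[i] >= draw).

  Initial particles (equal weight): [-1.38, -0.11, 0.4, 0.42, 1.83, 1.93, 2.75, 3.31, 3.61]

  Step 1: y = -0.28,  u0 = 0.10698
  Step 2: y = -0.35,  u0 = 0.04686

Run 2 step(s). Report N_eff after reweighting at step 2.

N_eff = 8.0241

step 1: w=[0.0887, 0.4338, 0.2423, 0.2334, 0.0011, 0.0006, 0.0000, 0.0000, 0.0000]  mean=0.0281  Neff=3.2338  idx=[1, 1, 1, 1, 2, 2, 3, 3, 3]
step 2: w=[0.1544, 0.1544, 0.1544, 0.1544, 0.0784, 0.0784, 0.0752, 0.0752, 0.0752]  mean=0.0895  Neff=8.0241  idx=[0, 1, 1, 2, 3, 3, 5, 6, 8]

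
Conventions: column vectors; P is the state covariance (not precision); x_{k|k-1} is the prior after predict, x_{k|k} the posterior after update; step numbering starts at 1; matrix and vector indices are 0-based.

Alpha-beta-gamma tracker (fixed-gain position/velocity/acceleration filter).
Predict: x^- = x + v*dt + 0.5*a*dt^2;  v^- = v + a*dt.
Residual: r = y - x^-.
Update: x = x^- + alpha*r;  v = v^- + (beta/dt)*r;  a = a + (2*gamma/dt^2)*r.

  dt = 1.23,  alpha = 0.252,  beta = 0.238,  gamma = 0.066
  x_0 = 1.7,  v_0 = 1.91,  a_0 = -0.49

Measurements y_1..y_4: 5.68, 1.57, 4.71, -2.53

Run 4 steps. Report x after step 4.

step 1: x_pred=3.6786  r=2.0014  x^+=4.1830  v^+=1.6946  a^+=-0.3154
step 2: x_pred=6.0287  r=-4.4587  x^+=4.9051  v^+=0.4439  a^+=-0.7044
step 3: x_pred=4.9183  r=-0.2083  x^+=4.8658  v^+=-0.4628  a^+=-0.7226
step 4: x_pred=3.7499  r=-6.2799  x^+=2.1674  v^+=-2.5667  a^+=-1.2705

x_post = 2.1674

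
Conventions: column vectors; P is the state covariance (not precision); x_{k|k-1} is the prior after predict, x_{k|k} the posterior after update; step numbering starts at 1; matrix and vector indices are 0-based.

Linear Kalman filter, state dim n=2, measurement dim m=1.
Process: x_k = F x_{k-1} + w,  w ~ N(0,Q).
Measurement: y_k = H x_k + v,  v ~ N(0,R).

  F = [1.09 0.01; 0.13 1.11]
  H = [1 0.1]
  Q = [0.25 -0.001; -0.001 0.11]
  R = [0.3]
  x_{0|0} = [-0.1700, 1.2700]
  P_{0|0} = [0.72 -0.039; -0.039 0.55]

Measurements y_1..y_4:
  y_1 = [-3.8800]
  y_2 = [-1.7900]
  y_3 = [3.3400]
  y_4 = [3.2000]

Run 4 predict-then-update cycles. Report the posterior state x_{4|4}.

step 1: x^-=[-0.1726, 1.3876]  P^-=[1.1046 0.0599; 0.0599 0.7886]  S=[1.4245]  K=[0.7797; 0.0974]  nu=[-3.8462]  x^+=[-3.1713, 1.0130]  P^+=[0.2387 -0.0483; -0.0483 0.7751]
step 2: x^-=[-3.4466, 0.7121]  P^-=[0.5327 -0.0171; -0.0171 1.0550]  S=[0.8398]  K=[0.6322; 0.1053]  nu=[1.5854]  x^+=[-2.4443, 0.8791]  P^+=[0.1970 -0.0730; -0.0730 1.0457]
step 3: x^-=[-2.6554, 0.6581]  P^-=[0.4825 -0.0499; -0.0499 1.3807]  S=[0.7864]  K=[0.6073; 0.1122]  nu=[5.9296]  x^+=[0.9455, 1.3232]  P^+=[0.1925 -0.1034; -0.1034 1.3708]
step 4: x^-=[1.0438, 1.5916]  P^-=[0.4766 -0.0838; -0.0838 1.7724]  S=[0.7776]  K=[0.6022; 0.1202]  nu=[1.9970]  x^+=[2.2464, 1.8316]  P^+=[0.1947 -0.1401; -0.1401 1.7612]

x_post = [2.2464, 1.8316]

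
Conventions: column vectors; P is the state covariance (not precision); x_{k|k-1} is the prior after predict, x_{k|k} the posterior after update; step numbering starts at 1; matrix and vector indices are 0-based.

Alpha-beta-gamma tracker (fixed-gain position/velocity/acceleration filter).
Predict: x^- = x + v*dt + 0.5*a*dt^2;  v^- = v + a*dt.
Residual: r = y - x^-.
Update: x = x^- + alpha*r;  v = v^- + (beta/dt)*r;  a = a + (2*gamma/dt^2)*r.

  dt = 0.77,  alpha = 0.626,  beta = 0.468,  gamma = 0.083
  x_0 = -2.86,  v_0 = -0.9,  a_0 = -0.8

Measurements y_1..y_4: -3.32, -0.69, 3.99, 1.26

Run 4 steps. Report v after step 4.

v_post = 3.0806

step 1: x_pred=-3.7902  r=0.4702  x^+=-3.4958  v^+=-1.2302  a^+=-0.6684
step 2: x_pred=-4.6413  r=3.9513  x^+=-2.1678  v^+=0.6567  a^+=0.4379
step 3: x_pred=-1.5323  r=5.5223  x^+=1.9247  v^+=4.3503  a^+=1.9840
step 4: x_pred=5.8625  r=-4.6025  x^+=2.9813  v^+=3.0806  a^+=0.6954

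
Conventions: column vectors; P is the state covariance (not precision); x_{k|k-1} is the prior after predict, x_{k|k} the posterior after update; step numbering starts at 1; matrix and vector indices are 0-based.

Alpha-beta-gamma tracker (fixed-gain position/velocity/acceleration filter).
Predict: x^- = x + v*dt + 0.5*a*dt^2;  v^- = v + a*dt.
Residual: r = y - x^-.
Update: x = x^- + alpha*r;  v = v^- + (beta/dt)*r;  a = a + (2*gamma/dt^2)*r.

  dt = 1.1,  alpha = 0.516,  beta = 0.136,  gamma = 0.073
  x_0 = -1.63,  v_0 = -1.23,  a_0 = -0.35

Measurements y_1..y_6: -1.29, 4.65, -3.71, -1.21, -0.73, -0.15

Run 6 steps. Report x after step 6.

step 1: x_pred=-3.1947  r=1.9047  x^+=-2.2119  v^+=-1.3795  a^+=-0.1202
step 2: x_pred=-3.8021  r=8.4521  x^+=0.5592  v^+=-0.4667  a^+=0.8997
step 3: x_pred=0.5901  r=-4.3001  x^+=-1.6287  v^+=-0.0087  a^+=0.3808
step 4: x_pred=-1.4080  r=0.1980  x^+=-1.3058  v^+=0.4346  a^+=0.4047
step 5: x_pred=-0.5829  r=-0.1471  x^+=-0.6588  v^+=0.8616  a^+=0.3869
step 6: x_pred=0.5231  r=-0.6731  x^+=0.1758  v^+=1.2040  a^+=0.3057

x_post = 0.1758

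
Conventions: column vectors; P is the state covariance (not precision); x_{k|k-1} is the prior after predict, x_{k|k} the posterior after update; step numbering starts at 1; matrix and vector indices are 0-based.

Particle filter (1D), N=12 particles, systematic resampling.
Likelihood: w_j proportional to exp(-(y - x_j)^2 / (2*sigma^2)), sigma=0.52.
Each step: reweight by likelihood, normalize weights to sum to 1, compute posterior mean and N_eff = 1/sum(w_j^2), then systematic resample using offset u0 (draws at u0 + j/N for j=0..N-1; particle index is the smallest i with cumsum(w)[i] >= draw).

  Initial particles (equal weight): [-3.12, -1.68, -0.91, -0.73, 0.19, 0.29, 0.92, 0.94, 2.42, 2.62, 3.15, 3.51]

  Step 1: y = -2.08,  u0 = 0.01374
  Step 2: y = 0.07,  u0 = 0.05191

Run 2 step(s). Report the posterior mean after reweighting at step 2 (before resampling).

step 1: w=[0.1363, 0.7489, 0.0801, 0.0346, 0.0001, 0.0000, 0.0000, 0.0000, 0.0000, 0.0000, 0.0000, 0.0000]  mean=-1.7814  Neff=1.7034  idx=[0, 0, 1, 1, 1, 1, 1, 1, 1, 1, 1, 2]
step 2: w=[0.0000, 0.0000, 0.0173, 0.0173, 0.0173, 0.0173, 0.0173, 0.0173, 0.0173, 0.0173, 0.0173, 0.8442]  mean=-1.0300  Neff=1.3979  idx=[4, 9, 11, 11, 11, 11, 11, 11, 11, 11, 11, 11]

post_mean = -1.0300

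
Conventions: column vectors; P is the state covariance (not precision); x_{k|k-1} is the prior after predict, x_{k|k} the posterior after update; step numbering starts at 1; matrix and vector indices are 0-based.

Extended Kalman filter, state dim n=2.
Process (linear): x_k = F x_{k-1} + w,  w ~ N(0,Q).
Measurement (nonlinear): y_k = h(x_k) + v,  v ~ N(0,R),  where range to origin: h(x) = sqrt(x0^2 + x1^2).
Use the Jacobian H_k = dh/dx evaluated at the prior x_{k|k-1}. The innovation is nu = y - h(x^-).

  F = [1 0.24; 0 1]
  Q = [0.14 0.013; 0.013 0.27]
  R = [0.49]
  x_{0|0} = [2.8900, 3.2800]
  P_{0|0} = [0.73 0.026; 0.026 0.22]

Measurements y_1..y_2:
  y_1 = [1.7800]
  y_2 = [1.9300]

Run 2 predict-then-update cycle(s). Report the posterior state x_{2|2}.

x_post = [1.9137, 1.7540]

step 1: x^-=[3.6772, 3.2800]  P^-=[0.8952 0.0918; 0.0918 0.4900]  H_jac=[0.7463 0.6657]  S=[1.2968]  K=[0.5622; 0.3043]  nu=[-3.1475]  x^+=[1.9076, 2.3221]  P^+=[0.4852 -0.1301; -0.1301 0.3699]
step 2: x^-=[2.4649, 2.3221]  P^-=[0.5841 -0.0283; -0.0283 0.6399]  H_jac=[0.7279 0.6857]  S=[1.0720]  K=[0.3784; 0.3901]  nu=[-1.4564]  x^+=[1.9137, 1.7540]  P^+=[0.4305 -0.1866; -0.1866 0.4768]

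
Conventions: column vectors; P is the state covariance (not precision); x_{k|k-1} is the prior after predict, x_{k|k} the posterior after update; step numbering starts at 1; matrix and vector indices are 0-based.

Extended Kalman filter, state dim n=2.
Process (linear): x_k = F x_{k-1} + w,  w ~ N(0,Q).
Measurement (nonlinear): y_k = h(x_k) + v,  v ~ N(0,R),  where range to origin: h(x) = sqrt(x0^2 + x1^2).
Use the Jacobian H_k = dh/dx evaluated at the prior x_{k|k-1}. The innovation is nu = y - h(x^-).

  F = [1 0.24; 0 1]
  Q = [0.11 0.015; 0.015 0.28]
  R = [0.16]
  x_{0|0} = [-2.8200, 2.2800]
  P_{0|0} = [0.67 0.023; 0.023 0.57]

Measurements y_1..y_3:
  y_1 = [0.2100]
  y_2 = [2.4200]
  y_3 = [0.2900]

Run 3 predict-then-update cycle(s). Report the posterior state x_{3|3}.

step 1: x^-=[-2.2728, 2.2800]  P^-=[0.8239 0.1748; 0.1748 0.8500]  H_jac=[-0.7060 0.7082]  S=[0.8222]  K=[-0.5569; 0.5821]  nu=[-3.0093]  x^+=[-0.5970, 0.5283]  P^+=[0.5689 0.4413; 0.4413 0.5714]
step 2: x^-=[-0.4702, 0.5283]  P^-=[0.9237 0.5934; 0.5934 0.8514]  H_jac=[-0.6648 0.7470]  S=[0.4539]  K=[-0.3763; 0.5319]  nu=[1.7128]  x^+=[-1.1147, 1.4393]  P^+=[0.8594 0.6843; 0.6843 0.7230]
step 3: x^-=[-0.7692, 1.4393]  P^-=[1.3395 0.8728; 0.8728 1.0030]  H_jac=[-0.4714 0.8819]  S=[0.5121]  K=[0.2703; 0.9240]  nu=[-1.3420]  x^+=[-1.1320, 0.1993]  P^+=[1.3021 0.7449; 0.7449 0.5658]

x_post = [-1.1320, 0.1993]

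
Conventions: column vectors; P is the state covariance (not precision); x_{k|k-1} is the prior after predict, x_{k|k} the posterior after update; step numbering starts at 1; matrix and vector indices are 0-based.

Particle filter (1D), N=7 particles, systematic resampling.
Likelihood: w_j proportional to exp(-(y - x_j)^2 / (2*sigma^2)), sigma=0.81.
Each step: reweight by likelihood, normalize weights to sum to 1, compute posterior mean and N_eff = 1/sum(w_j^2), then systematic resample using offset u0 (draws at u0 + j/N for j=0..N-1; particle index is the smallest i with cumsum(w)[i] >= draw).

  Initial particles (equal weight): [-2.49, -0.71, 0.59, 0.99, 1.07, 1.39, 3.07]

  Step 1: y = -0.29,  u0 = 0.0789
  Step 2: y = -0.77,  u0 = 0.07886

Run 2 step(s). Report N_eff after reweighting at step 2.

step 1: w=[0.0119, 0.4161, 0.2638, 0.1365, 0.1162, 0.0554, 0.0001]  mean=0.1674  Neff=3.5965  idx=[1, 1, 1, 2, 2, 3, 4]
step 2: w=[0.2732, 0.2732, 0.2732, 0.0669, 0.0669, 0.0258, 0.0208]  mean=-0.4551  Neff=4.2744  idx=[0, 0, 1, 1, 2, 2, 4]

N_eff = 4.2744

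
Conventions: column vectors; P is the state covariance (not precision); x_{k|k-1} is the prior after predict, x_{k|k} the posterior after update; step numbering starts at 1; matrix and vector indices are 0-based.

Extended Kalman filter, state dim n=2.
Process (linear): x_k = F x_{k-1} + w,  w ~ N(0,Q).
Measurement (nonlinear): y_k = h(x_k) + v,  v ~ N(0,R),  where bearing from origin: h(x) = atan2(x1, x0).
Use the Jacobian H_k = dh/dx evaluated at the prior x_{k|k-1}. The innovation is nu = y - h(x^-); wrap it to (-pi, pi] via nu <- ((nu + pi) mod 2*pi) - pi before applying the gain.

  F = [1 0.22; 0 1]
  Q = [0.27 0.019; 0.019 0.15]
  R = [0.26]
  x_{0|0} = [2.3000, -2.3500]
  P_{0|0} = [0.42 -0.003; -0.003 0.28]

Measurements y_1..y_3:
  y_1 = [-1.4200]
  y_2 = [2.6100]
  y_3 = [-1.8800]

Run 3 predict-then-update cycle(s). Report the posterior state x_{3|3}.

step 1: x^-=[1.7830, -2.3500]  P^-=[0.7022 0.0776; 0.0776 0.4300]  H_jac=[0.2701 0.2049]  S=[0.3379]  K=[0.6084; 0.3228]  nu=[-0.4983]  x^+=[1.4799, -2.5108]  P^+=[0.5772 0.0112; 0.0112 0.3948]
step 2: x^-=[0.9275, -2.5108]  P^-=[0.8712 0.1171; 0.1171 0.5448]  H_jac=[0.3505 0.1295]  S=[0.3868]  K=[0.8286; 0.2885]  nu=[-2.4562]  x^+=[-1.1079, -3.2194]  P^+=[0.6057 0.0247; 0.0247 0.5126]
step 3: x^-=[-1.8161, -3.2194]  P^-=[0.9113 0.1564; 0.1564 0.6626]  H_jac=[0.2356 -0.1329]  S=[0.3125]  K=[0.6206; -0.1639]  nu=[0.2044]  x^+=[-1.6893, -3.2529]  P^+=[0.7910 0.1882; 0.1882 0.6542]

x_post = [-1.6893, -3.2529]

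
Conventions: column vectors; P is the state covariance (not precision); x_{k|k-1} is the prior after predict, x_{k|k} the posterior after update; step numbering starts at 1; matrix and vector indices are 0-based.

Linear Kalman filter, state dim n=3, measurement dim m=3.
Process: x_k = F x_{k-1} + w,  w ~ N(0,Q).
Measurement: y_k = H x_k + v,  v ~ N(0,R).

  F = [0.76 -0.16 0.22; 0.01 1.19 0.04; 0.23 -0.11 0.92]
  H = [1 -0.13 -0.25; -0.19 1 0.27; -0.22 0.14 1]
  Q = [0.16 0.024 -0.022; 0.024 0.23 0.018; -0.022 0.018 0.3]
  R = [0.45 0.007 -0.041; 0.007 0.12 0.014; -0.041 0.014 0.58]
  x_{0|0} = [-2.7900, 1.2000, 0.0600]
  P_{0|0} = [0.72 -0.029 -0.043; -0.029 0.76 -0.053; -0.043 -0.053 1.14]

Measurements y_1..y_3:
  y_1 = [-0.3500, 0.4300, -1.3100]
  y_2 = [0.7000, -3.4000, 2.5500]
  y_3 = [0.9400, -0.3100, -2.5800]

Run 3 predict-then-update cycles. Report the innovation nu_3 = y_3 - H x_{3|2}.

step 1: x^-=[-2.2992, 1.4025, -0.7185]  P^-=[0.6469 -0.1463 0.3283; -0.1463 1.3024 -0.1044; 0.3283 -0.1044 1.3062]  S=[1.0677 -0.3893 -0.1947; -0.3893 1.5065 0.4219; -0.1947 0.4219 1.7784]  K=[0.5696 -0.0173 0.1595; 0.0351 0.9158 -0.1515; 0.1284 -0.0422 0.7097]  nu=[1.9519, -1.2154, -1.2937]  x^+=[-1.3727, 0.5541, -1.3348]  P^+=[0.2848 0.0236 0.1283; 0.0236 0.1369 -0.0905; 0.1283 -0.0905 0.4467]
step 2: x^-=[-1.4255, 0.5922, -1.6047]  P^-=[0.3931 0.0064 0.2294; 0.0064 0.4167 -0.0727; 0.2294 -0.0727 0.7662]  S=[0.7770 -0.0734 -0.0715; -0.0734 0.5415 0.1614; -0.0715 0.1614 1.2517]  K=[0.4446 0.0071 0.1394; 0.0243 0.7671 -0.1101; 0.1145 0.0134 0.5685]  nu=[1.8014, -3.8298, 3.7582]  x^+=[-0.1278, -2.7158, 0.6867]  P^+=[0.2242 0.0190 0.1094; 0.0190 0.1120 -0.0656; 0.1094 -0.0656 0.3585]
step 3: x^-=[0.4885, -3.2056, 0.9011]  P^-=[0.3463 0.0115 0.1827; 0.0115 0.3835 -0.0473; 0.1827 -0.0473 0.6752]  S=[0.7476 -0.0710 -0.0905; -0.0710 0.5166 0.1670; -0.0905 0.1670 1.1852]  K=[0.4157 0.0081 0.1218; 0.0234 0.7492 -0.1005; 0.0946 0.0350 0.5325]  nu=[0.2601, 2.7451, -2.9249]  x^+=[0.2624, -0.8490, -0.5359]  P^+=[0.2088 0.0191 0.0970; 0.0191 0.1084 -0.0598; 0.0970 -0.0598 0.3352]

innov = [0.2601, 2.7451, -2.9249]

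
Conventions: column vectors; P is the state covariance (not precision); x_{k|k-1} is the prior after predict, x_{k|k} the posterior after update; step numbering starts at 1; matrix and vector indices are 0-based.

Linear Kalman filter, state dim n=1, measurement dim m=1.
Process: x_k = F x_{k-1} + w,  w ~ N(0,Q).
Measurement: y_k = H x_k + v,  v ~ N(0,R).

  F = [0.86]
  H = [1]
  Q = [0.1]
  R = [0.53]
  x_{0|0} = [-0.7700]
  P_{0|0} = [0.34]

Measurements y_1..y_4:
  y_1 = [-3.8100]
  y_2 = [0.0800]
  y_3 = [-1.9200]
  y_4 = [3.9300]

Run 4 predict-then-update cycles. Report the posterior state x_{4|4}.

x_post = [0.3951]

step 1: x^-=[-0.6622]  P^-=[0.3515]  S=[0.8815]  K=[0.3987]  nu=[-3.1478]  x^+=[-1.9173]  P^+=[0.2113]
step 2: x^-=[-1.6489]  P^-=[0.2563]  S=[0.7863]  K=[0.3260]  nu=[1.7289]  x^+=[-1.0854]  P^+=[0.1728]
step 3: x^-=[-0.9334]  P^-=[0.2278]  S=[0.7578]  K=[0.3006]  nu=[-0.9866]  x^+=[-1.2300]  P^+=[0.1593]
step 4: x^-=[-1.0578]  P^-=[0.2178]  S=[0.7478]  K=[0.2913]  nu=[4.9878]  x^+=[0.3951]  P^+=[0.1544]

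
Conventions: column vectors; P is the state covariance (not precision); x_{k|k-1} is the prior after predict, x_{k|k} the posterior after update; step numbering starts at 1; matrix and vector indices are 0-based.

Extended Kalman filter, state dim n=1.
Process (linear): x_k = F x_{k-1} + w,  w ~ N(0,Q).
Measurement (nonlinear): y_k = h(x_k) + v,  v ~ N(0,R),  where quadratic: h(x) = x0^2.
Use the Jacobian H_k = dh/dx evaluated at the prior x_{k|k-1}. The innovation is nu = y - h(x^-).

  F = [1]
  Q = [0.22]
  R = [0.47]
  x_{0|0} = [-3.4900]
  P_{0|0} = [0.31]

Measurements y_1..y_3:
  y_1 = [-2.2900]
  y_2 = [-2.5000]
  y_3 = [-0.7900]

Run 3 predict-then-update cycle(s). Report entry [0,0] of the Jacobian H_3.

step 1: x^-=[-3.4900]  P^-=[0.5300]  H_jac=[-6.9800]  S=[26.2918]  K=[-0.1407]  nu=[-14.4701]  x^+=[-1.4540]  P^+=[0.0095]
step 2: x^-=[-1.4540]  P^-=[0.2295]  H_jac=[-2.9080]  S=[2.4105]  K=[-0.2768]  nu=[-4.6141]  x^+=[-0.1767]  P^+=[0.0447]
step 3: x^-=[-0.1767]  P^-=[0.2647]  H_jac=[-0.3533]  S=[0.5030]  K=[-0.1859]  nu=[-0.8212]  x^+=[-0.0240]  P^+=[0.2474]

H_jac[0,0] = -0.3533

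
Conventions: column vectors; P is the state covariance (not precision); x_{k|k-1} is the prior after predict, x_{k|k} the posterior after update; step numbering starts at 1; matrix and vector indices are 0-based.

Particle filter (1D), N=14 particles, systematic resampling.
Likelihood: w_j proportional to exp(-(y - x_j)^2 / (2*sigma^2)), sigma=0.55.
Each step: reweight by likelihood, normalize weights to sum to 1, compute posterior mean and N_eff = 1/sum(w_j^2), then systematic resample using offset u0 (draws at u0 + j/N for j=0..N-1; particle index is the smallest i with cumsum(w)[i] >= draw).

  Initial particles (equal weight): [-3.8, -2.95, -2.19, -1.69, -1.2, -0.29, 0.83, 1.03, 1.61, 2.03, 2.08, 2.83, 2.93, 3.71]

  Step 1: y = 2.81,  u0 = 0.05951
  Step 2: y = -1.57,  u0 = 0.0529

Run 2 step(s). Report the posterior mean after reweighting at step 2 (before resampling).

post_mean = 2.0478

step 1: w=[0.0000, 0.0000, 0.0000, 0.0000, 0.0000, 0.0000, 0.0005, 0.0017, 0.0297, 0.1173, 0.1329, 0.3205, 0.3132, 0.0841]  mean=2.7015  Neff=4.1624  idx=[9, 9, 10, 10, 11, 11, 11, 11, 12, 12, 12, 12, 13, 13]
step 2: w=[0.3227, 0.3227, 0.1773, 0.1773, 0.0000, 0.0000, 0.0000, 0.0000, 0.0000, 0.0000, 0.0000, 0.0000, 0.0000, 0.0000]  mean=2.0478  Neff=3.6881  idx=[0, 0, 0, 0, 1, 1, 1, 1, 1, 2, 2, 3, 3, 3]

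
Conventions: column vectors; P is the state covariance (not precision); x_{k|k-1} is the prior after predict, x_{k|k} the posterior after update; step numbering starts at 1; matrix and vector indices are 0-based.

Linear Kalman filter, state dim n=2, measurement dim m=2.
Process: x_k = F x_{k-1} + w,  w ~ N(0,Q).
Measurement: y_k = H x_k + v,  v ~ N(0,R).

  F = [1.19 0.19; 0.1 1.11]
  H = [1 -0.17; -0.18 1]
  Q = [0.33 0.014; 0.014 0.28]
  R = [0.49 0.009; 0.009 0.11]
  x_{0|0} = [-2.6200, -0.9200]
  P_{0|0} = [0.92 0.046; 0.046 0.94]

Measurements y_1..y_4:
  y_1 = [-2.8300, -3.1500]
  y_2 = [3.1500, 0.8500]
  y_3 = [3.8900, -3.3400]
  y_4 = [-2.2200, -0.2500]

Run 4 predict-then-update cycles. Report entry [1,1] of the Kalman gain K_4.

step 1: x^-=[-3.2926, -1.2832]  P^-=[1.6875 0.3834; 0.3834 1.4576]  S=[2.0893 -0.1475; -0.1475 1.4843]  K=[0.7858 0.1317; 0.1318 0.9486]  nu=[0.2445, -2.4595]  x^+=[-3.4244, -3.5841]  P^+=[0.4022 0.0940; 0.0940 0.1224]
step 2: x^-=[-4.7560, -4.3208]  P^-=[0.9465 0.2136; 0.2136 0.4557]  S=[1.3770 -0.0187; -0.0187 0.5195]  K=[0.6624 0.1071; 0.1098 0.8072]  nu=[7.1715, 4.3147]  x^+=[0.4564, -0.0504]  P^+=[0.3389 0.0787; 0.0787 0.1040]
step 3: x^-=[0.5335, -0.0103]  P^-=[0.8493 0.1818; 0.1818 0.4290]  S=[1.2899 -0.0295; -0.0295 0.5010]  K=[0.6367 0.0951; 0.1026 0.7969]  nu=[3.3547, -3.2336]  x^+=[2.3618, -2.2430]  P^+=[0.3255 0.0748; 0.0748 0.1020]
step 4: x^-=[2.3843, -2.2535]  P^-=[0.8285 0.1745; 0.1745 0.4256]  S=[1.2715 -0.0327; -0.0327 0.4996]  K=[0.6306 0.0920; 0.1008 0.7955]  nu=[-4.9874, 2.4327]  x^+=[-0.5372, -0.8207]  P^+=[0.3224 0.0738; 0.0738 0.1017]

K[1,1] = 0.7955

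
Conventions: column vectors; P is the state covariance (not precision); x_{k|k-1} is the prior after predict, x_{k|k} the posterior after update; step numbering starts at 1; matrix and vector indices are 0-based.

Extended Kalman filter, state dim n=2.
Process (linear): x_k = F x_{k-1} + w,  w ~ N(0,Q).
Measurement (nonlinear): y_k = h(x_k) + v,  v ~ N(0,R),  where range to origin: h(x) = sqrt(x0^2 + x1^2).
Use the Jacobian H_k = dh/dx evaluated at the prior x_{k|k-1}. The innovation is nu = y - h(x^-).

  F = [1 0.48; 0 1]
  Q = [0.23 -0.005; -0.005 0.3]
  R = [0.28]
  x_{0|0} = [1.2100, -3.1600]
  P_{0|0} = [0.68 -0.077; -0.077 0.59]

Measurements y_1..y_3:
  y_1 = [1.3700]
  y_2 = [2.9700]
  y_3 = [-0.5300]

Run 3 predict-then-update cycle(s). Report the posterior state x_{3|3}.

x_post = [0.1952, -1.0680]

step 1: x^-=[-0.3068, -3.1600]  P^-=[0.9720 0.2012; 0.2012 0.8900]  H_jac=[-0.0966 -0.9953]  S=[1.2095]  K=[-0.2432; -0.7485]  nu=[-1.8049]  x^+=[0.1322, -1.8091]  P^+=[0.9005 -0.0190; -0.0190 0.2124]
step 2: x^-=[-0.7361, -1.8091]  P^-=[1.1612 0.0780; 0.0780 0.5124]  H_jac=[-0.3769 -0.9263]  S=[0.9390]  K=[-0.5430; -0.5367]  nu=[1.0169]  x^+=[-1.2883, -2.3549]  P^+=[0.8843 -0.1957; -0.1957 0.2419]
step 3: x^-=[-2.4186, -2.3549]  P^-=[0.9822 -0.0846; -0.0846 0.5419]  H_jac=[-0.7165 -0.6976]  S=[0.9633]  K=[-0.6692; -0.3295]  nu=[-3.9057]  x^+=[0.1952, -1.0680]  P^+=[0.5507 -0.2970; -0.2970 0.4373]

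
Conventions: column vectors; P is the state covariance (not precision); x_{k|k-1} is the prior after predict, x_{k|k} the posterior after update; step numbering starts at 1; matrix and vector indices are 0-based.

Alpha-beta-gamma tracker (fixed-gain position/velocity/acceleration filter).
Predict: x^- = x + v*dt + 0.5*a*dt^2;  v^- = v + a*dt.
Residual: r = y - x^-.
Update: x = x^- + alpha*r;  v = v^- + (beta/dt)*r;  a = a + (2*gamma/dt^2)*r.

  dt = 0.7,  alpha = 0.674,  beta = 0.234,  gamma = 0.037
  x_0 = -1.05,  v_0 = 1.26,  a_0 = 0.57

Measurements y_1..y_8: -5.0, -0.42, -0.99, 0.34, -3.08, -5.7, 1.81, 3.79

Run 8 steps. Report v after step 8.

v_post = 1.8792

step 1: x_pred=-0.0284  r=-4.9716  x^+=-3.3792  v^+=-0.0030  a^+=-0.1808
step 2: x_pred=-3.4256  r=3.0056  x^+=-1.3998  v^+=0.8752  a^+=0.2731
step 3: x_pred=-0.7203  r=-0.2697  x^+=-0.9021  v^+=0.9762  a^+=0.2324
step 4: x_pred=-0.1618  r=0.5018  x^+=0.1764  v^+=1.3066  a^+=0.3081
step 5: x_pred=1.1665  r=-4.2465  x^+=-1.6956  v^+=0.1027  a^+=-0.3332
step 6: x_pred=-1.7053  r=-3.9947  x^+=-4.3977  v^+=-1.4658  a^+=-0.9364
step 7: x_pred=-5.6533  r=7.4633  x^+=-0.6230  v^+=0.3735  a^+=0.1907
step 8: x_pred=-0.3149  r=4.1049  x^+=2.4518  v^+=1.8792  a^+=0.8106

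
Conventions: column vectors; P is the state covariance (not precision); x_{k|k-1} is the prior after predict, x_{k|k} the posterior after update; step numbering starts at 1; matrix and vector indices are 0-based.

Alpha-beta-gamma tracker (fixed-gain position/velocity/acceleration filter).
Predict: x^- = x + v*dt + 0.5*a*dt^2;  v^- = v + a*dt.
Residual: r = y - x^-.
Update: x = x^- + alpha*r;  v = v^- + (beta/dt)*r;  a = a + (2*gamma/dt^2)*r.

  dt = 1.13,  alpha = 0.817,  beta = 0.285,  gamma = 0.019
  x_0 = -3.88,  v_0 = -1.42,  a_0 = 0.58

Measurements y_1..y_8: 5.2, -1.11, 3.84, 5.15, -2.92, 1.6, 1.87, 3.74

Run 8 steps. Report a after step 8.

step 1: x_pred=-5.1143  r=10.3143  x^+=3.3125  v^+=1.8368  a^+=0.8869
step 2: x_pred=5.9543  r=-7.0643  x^+=0.1828  v^+=1.0573  a^+=0.6767
step 3: x_pred=1.8096  r=2.0304  x^+=3.4684  v^+=2.3341  a^+=0.7371
step 4: x_pred=6.5766  r=-1.4266  x^+=5.4111  v^+=2.8073  a^+=0.6947
step 5: x_pred=9.0268  r=-11.9468  x^+=-0.7337  v^+=0.5791  a^+=0.3392
step 6: x_pred=0.1372  r=1.4628  x^+=1.3323  v^+=1.3313  a^+=0.3827
step 7: x_pred=3.0810  r=-1.2110  x^+=2.0916  v^+=1.4583  a^+=0.3466
step 8: x_pred=3.9608  r=-0.2208  x^+=3.7804  v^+=1.7943  a^+=0.3401

a_post = 0.3401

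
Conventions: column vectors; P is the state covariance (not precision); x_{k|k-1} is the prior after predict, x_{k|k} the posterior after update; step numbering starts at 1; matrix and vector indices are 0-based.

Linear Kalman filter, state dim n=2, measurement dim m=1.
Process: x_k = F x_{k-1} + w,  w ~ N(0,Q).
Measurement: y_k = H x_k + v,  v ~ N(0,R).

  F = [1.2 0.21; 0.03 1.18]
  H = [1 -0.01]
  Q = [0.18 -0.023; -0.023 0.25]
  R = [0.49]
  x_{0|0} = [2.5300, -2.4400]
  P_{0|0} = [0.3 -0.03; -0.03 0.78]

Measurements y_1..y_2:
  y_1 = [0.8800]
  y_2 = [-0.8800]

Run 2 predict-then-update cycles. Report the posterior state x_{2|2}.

x_post = [0.0068, -4.2202]

step 1: x^-=[2.5236, -2.8033]  P^-=[0.6313 0.1384; 0.1384 1.3342]  S=[1.1186]  K=[0.5631; 0.1118]  nu=[-1.6716]  x^+=[1.5823, -2.9902]  P^+=[0.2766 0.0680; 0.0680 1.3202]
step 2: x^-=[1.2708, -3.4810]  P^-=[0.6708 0.4108; 0.4108 2.0934]  S=[1.1528]  K=[0.5783; 0.3382]  nu=[-2.1857]  x^+=[0.0068, -4.2202]  P^+=[0.2852 0.1853; 0.1853 1.9615]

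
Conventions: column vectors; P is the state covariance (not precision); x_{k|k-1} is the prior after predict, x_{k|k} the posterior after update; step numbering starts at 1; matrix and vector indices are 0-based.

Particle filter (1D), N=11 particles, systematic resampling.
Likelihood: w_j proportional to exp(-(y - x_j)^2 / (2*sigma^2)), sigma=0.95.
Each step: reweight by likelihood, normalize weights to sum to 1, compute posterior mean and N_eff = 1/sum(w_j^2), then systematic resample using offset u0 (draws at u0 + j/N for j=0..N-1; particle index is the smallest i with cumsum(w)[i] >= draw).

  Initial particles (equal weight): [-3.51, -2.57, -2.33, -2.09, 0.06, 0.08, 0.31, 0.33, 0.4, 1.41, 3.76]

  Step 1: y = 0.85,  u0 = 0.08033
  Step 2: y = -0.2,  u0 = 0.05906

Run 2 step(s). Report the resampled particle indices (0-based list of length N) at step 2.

resampled_idx = [0, 1, 2, 2, 3, 4, 5, 6, 7, 8, 9]

step 1: w=[0.0000, 0.0003, 0.0008, 0.0017, 0.1445, 0.1470, 0.1738, 0.1758, 0.1826, 0.1717, 0.0019]  mean=0.4483  Neff=6.0092  idx=[4, 5, 5, 6, 6, 7, 7, 8, 8, 9, 9]
step 2: w=[0.1142, 0.1135, 0.1135, 0.1026, 0.1026, 0.1015, 0.1015, 0.0971, 0.0971, 0.0282, 0.0282]  mean=0.3128  Neff=9.9096  idx=[0, 1, 2, 2, 3, 4, 5, 6, 7, 8, 9]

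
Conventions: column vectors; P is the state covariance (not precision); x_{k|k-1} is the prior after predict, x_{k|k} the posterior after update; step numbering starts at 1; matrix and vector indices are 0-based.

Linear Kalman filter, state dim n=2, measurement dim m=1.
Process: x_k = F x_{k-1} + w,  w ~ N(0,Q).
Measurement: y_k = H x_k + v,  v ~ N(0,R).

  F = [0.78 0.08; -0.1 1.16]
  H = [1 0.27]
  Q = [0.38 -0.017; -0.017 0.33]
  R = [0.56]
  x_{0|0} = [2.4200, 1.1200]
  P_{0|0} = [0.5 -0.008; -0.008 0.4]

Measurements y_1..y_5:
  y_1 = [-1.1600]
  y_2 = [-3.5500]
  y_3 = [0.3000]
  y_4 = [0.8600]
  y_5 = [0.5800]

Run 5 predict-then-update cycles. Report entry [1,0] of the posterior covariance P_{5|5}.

step 1: x^-=[1.9772, 1.0572]  P^-=[0.6858 -0.0261; -0.0261 0.8751]  S=[1.2955]  K=[0.5239; 0.1623]  nu=[-3.4226]  x^+=[0.1840, 0.5018]  P^+=[0.3302 -0.1362; -0.1362 0.8410]
step 2: x^-=[0.1837, 0.5637]  P^-=[0.5693 -0.0868; -0.0868 1.4965]  S=[1.1915]  K=[0.4581; 0.2662]  nu=[-3.8859]  x^+=[-1.5964, -0.4709]  P^+=[0.3192 -0.2322; -0.2322 1.4121]
step 3: x^-=[-1.2829, -0.3866]  P^-=[0.5543 -0.1191; -0.1191 2.2871]  S=[1.2167]  K=[0.4291; 0.4097]  nu=[1.6873]  x^+=[-0.5588, 0.3047]  P^+=[0.3302 -0.3330; -0.3330 2.0829]
step 4: x^-=[-0.4115, 0.4093]  P^-=[0.5527 -0.1481; -0.1481 3.2133]  S=[1.2670]  K=[0.4047; 0.5679]  nu=[1.1610]  x^+=[0.0583, 1.0686]  P^+=[0.3452 -0.4392; -0.4392 2.8047]
step 5: x^-=[0.1310, 1.2338]  P^-=[0.5532 -0.1776; -0.1776 4.2094]  S=[1.3241]  K=[0.3815; 0.7242]  nu=[0.1159]  x^+=[0.1752, 1.3177]  P^+=[0.3604 -0.5434; -0.5434 3.5149]

P_post[1,0] = -0.5434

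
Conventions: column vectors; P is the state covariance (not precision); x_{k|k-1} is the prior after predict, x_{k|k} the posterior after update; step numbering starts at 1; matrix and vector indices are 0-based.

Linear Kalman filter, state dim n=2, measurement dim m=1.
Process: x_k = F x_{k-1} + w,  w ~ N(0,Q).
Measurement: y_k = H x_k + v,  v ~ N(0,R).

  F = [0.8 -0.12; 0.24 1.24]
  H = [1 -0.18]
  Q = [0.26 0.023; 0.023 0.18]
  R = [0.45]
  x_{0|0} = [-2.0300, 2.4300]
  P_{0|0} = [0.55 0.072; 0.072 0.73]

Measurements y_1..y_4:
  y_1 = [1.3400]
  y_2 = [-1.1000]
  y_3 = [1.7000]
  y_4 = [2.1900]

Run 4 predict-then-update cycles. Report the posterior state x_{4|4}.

x_post = [1.1938, -0.6419]

step 1: x^-=[-1.9156, 2.5260]  P^-=[0.6087 0.0893; 0.0893 1.3770]  S=[1.0711]  K=[0.5532; -0.1480]  nu=[3.7103]  x^+=[0.1371, 1.9769]  P^+=[0.2808 0.1770; 0.1770 1.3535]
step 2: x^-=[-0.1275, 2.4842]  P^-=[0.4252 0.0460; 0.0460 2.3827]  S=[0.9359]  K=[0.4455; -0.4091]  nu=[-0.5253]  x^+=[-0.3616, 2.6991]  P^+=[0.2395 0.2166; 0.2166 2.2261]
step 3: x^-=[-0.6132, 3.2601]  P^-=[0.4037 -0.0536; -0.0536 3.7456]  S=[0.9944]  K=[0.4157; -0.7319]  nu=[2.9000]  x^+=[0.5924, 1.1375]  P^+=[0.2319 0.2489; 0.2489 3.2128]
step 4: x^-=[0.3374, 1.5527]  P^-=[0.4069 -0.1708; -0.1708 5.2816]  S=[1.0895]  K=[0.4017; -1.0294]  nu=[2.1321]  x^+=[1.1938, -0.6419]  P^+=[0.2311 0.2797; 0.2797 4.1272]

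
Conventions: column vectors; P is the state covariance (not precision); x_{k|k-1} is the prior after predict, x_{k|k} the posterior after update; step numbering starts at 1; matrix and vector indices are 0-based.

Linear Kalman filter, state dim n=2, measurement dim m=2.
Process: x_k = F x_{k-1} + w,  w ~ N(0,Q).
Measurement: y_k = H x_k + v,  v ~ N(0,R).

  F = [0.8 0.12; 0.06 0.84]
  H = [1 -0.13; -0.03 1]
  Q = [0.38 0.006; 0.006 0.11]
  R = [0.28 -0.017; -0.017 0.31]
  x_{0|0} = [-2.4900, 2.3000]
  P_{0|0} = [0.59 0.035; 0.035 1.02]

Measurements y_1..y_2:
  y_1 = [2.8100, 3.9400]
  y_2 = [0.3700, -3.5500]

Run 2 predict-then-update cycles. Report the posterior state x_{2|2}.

step 1: x^-=[-1.7160, 1.7826]  P^-=[0.7790 0.1609; 0.1609 0.8354]  S=[1.0313 0.0126; 0.0126 1.1364]  K=[0.7337 0.1129; 0.0418 0.7304]  nu=[4.7577, 2.1059]  x^+=[2.0126, 3.5197]  P^+=[0.2073 0.0287; 0.0287 0.2266]
step 2: x^-=[2.0324, 3.0773]  P^-=[0.5214 0.0583; 0.0583 0.2735]  S=[0.7909 -0.0097; -0.0097 0.5805]  K=[0.6507 0.0843; 0.0345 0.4687]  nu=[-1.2624, -6.5663]  x^+=[0.6572, -0.0441]  P^+=[0.1834 0.0206; 0.0206 0.1453]

x_post = [0.6572, -0.0441]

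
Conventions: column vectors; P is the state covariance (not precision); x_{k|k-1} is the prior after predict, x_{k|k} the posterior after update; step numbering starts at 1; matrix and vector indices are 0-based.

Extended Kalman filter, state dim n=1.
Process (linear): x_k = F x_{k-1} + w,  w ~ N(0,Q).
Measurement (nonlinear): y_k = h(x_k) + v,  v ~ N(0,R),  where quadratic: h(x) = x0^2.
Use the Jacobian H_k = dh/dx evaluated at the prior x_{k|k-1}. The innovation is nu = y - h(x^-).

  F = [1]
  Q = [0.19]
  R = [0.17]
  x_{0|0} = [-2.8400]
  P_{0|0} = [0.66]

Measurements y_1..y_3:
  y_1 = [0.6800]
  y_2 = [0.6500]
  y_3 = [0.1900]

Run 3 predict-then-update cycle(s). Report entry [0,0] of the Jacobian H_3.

step 1: x^-=[-2.8400]  P^-=[0.8500]  H_jac=[-5.6800]  S=[27.5930]  K=[-0.1750]  nu=[-7.3856]  x^+=[-1.5477]  P^+=[0.0052]
step 2: x^-=[-1.5477]  P^-=[0.1952]  H_jac=[-3.0955]  S=[2.0407]  K=[-0.2961]  nu=[-1.7455]  x^+=[-1.0308]  P^+=[0.0163]
step 3: x^-=[-1.0308]  P^-=[0.2063]  H_jac=[-2.0616]  S=[1.0467]  K=[-0.4063]  nu=[-0.8726]  x^+=[-0.6763]  P^+=[0.0335]

H_jac[0,0] = -2.0616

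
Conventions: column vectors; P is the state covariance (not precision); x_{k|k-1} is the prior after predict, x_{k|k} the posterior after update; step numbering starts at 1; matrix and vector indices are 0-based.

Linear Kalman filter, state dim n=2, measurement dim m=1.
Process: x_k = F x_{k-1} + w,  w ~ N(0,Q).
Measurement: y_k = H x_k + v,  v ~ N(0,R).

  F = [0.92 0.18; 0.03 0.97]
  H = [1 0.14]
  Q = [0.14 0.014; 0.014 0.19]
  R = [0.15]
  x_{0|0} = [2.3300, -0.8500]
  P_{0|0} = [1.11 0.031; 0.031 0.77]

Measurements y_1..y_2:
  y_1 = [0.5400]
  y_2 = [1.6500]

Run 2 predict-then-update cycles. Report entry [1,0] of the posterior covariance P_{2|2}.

step 1: x^-=[1.9906, -0.7546]  P^-=[1.1147 0.2069; 0.2069 0.9173]  S=[1.3406]  K=[0.8531; 0.2501]  nu=[-1.3450]  x^+=[0.8432, -1.0910]  P^+=[0.1390 -0.0792; -0.0792 0.8334]
step 2: x^-=[0.5794, -1.0330]  P^-=[0.2585 0.0923; 0.0923 0.9697]  S=[0.4533]  K=[0.5987; 0.5030]  nu=[1.2152]  x^+=[1.3069, -0.4217]  P^+=[0.0960 -0.0442; -0.0442 0.8550]

P_post[1,0] = -0.0442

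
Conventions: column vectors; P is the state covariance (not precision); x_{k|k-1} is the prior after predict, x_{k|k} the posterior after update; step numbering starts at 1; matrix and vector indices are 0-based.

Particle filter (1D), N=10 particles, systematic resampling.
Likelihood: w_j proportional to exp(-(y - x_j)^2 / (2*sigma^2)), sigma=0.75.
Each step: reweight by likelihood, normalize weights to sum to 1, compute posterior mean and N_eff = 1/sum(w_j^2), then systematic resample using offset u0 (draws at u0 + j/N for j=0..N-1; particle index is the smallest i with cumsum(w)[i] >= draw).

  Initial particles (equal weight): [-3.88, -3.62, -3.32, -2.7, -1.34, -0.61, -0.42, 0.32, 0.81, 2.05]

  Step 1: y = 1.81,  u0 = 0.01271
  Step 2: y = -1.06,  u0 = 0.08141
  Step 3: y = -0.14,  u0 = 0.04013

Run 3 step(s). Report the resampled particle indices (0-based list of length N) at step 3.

step 1: w=[0.0000, 0.0000, 0.0000, 0.0000, 0.0001, 0.0036, 0.0079, 0.0916, 0.2709, 0.6259]  mean=1.5262  Neff=2.1114  idx=[7, 8, 8, 8, 9, 9, 9, 9, 9, 9]
step 2: w=[0.5766, 0.1400, 0.1400, 0.1400, 0.0006, 0.0006, 0.0006, 0.0006, 0.0006, 0.0006]  mean=0.5318  Neff=2.5561  idx=[0, 0, 0, 0, 0, 1, 1, 2, 3, 3]
step 3: w=[0.1298, 0.1298, 0.1298, 0.1298, 0.1298, 0.0702, 0.0702, 0.0702, 0.0702, 0.0702]  mean=0.4920  Neff=9.1856  idx=[0, 1, 1, 2, 3, 4, 4, 6, 7, 9]

resampled_idx = [0, 1, 1, 2, 3, 4, 4, 6, 7, 9]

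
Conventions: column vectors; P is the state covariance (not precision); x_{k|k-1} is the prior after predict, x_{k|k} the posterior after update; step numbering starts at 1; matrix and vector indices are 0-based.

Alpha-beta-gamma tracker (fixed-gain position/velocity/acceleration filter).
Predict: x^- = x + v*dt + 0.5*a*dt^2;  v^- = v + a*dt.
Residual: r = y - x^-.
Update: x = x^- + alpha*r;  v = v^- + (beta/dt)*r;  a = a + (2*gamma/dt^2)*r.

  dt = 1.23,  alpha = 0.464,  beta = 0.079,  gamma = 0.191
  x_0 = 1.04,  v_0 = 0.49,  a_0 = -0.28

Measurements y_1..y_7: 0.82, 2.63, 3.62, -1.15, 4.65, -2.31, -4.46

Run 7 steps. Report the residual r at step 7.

step 1: x_pred=1.4309  r=-0.6109  x^+=1.1474  v^+=0.1064  a^+=-0.4342
step 2: x_pred=0.9498  r=1.6802  x^+=1.7294  v^+=-0.3198  a^+=-0.0100
step 3: x_pred=1.3284  r=2.2916  x^+=2.3917  v^+=-0.1850  a^+=0.5686
step 4: x_pred=2.5943  r=-3.7443  x^+=0.8570  v^+=0.2739  a^+=-0.3768
step 5: x_pred=0.9089  r=3.7411  x^+=2.6448  v^+=0.0507  a^+=0.5678
step 6: x_pred=3.1367  r=-5.4467  x^+=0.6094  v^+=0.3993  a^+=-0.8075
step 7: x_pred=0.4898  r=-4.9498  x^+=-1.8069  v^+=-0.9118  a^+=-2.0572

resid = -4.9498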